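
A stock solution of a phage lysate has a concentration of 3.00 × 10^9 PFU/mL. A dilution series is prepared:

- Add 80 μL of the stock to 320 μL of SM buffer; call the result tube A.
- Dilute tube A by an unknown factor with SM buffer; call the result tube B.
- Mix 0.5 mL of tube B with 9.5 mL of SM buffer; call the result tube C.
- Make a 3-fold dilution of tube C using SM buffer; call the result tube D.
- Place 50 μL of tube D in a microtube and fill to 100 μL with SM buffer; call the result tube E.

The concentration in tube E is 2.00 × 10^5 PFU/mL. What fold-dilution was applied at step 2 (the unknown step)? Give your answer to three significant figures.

Step 1: 80 μL + 320 μL = 400 μL total → factor 400/80 = 5
Step 2: unknown factor x
Step 3: 0.5 mL + 9.5 mL = 10 mL total → factor 10/0.5 = 20
Step 4: 3-fold → factor 3
Step 5: 50 μL brought to 100 μL → factor 100/50 = 2
Product of known-step factors = 600
Overall factor = 3.00 × 10^9 PFU/mL / (2.00 × 10^5 PFU/mL) = 15000
x = 15000 / 600 = 25.0

25.0-fold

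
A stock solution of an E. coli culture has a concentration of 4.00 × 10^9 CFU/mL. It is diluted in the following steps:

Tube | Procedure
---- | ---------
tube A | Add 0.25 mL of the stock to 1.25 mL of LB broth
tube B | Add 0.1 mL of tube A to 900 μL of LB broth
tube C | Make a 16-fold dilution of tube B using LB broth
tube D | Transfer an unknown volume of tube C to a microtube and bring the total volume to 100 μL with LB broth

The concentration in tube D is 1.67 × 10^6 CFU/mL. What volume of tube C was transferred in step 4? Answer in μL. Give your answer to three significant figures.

40.1 μL

Step 1: 0.25 mL + 1.25 mL = 1.5 mL total → factor 1.5/0.25 = 6
Step 2: 0.1 mL + 900 μL = 1 mL total → factor 1/0.1 = 10
Step 3: 16-fold → factor 16
Step 4: v brought to 100 μL → factor = 100 μL/v
Product of known-step factors = 960
Overall factor = 4.00 × 10^9 CFU/mL / (1.67 × 10^6 CFU/mL) = 2395.2
Step-4 factor = 2395.2 / 960 = 2.495
v = 100 μL / 2.495 = 40.1 μL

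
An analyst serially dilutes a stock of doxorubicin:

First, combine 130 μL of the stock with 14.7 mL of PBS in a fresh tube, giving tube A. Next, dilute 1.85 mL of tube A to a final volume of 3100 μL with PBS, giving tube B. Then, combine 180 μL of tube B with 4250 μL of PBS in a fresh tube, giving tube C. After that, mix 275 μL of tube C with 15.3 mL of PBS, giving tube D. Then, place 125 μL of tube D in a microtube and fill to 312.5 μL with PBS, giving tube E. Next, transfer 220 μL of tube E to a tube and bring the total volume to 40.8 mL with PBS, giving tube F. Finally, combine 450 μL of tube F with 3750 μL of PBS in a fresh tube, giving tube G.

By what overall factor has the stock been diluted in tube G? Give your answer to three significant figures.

1.15 × 10^9

Step 1: 130 μL + 14.7 mL = 14830 μL total → factor 14830/130 = 114.08
Step 2: 1.85 mL brought to 3100 μL → factor 3.1/1.85 = 1.6757
Step 3: 180 μL + 4250 μL = 4430 μL total → factor 4430/180 = 24.611
Step 4: 275 μL + 15.3 mL = 15575 μL total → factor 15575/275 = 56.636
Step 5: 125 μL brought to 312.5 μL → factor 312.5/125 = 2.5
Step 6: 220 μL brought to 40.8 mL → factor 40800/220 = 185.45
Step 7: 450 μL + 3750 μL = 4200 μL total → factor 4200/450 = 9.3333
Overall dilution factor = 114.08 × 1.6757 × 24.611 × 56.636 × 2.5 × 185.45 × 9.3333 = 1.153 × 10^9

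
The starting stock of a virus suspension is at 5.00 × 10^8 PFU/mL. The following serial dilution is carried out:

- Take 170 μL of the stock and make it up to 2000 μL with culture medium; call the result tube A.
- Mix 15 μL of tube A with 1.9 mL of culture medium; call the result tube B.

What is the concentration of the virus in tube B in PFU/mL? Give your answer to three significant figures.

3.33 × 10^5 PFU/mL

Step 1: 170 μL brought to 2000 μL → factor 2000/170 = 11.765
Step 2: 15 μL + 1.9 mL = 1915 μL total → factor 1915/15 = 127.67
Overall dilution factor = 11.765 × 127.67 = 1502
Final = 5.00 × 10^8 PFU/mL / 1502 = 3.33 × 10^5 PFU/mL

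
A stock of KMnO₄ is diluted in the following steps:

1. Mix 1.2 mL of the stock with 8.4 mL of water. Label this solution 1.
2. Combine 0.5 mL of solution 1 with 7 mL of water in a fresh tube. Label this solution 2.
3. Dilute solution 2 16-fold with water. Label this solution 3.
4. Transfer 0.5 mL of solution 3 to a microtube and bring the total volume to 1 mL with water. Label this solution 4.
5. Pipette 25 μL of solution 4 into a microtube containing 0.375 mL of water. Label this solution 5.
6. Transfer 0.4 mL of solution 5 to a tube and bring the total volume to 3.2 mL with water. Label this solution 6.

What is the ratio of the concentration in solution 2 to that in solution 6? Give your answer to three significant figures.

4.10 × 10^3

Step 1: 1.2 mL + 8.4 mL = 9.6 mL total → factor 9.6/1.2 = 8
Step 2: 0.5 mL + 7 mL = 7.5 mL total → factor 7.5/0.5 = 15
Step 3: 16-fold → factor 16
Step 4: 0.5 mL brought to 1 mL → factor 1/0.5 = 2
Step 5: 25 μL + 0.375 mL = 400 μL total → factor 400/25 = 16
Step 6: 0.4 mL brought to 3.2 mL → factor 3.2/0.4 = 8
Dilution factor to solution 2 = 120; to solution 6 = 4.9152 × 10^5
[solution 2]/[solution 6] = (factor to solution 6)/(factor to solution 2) = 4.9152 × 10^5/120 = 4.10 × 10^3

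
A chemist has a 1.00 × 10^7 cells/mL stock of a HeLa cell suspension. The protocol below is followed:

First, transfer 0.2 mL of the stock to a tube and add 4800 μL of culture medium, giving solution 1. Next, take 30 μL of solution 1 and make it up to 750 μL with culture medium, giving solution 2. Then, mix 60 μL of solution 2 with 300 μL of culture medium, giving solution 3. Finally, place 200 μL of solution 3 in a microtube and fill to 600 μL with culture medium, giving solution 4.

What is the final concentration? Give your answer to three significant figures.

Step 1: 0.2 mL + 4800 μL = 5 mL total → factor 5/0.2 = 25
Step 2: 30 μL brought to 750 μL → factor 750/30 = 25
Step 3: 60 μL + 300 μL = 360 μL total → factor 360/60 = 6
Step 4: 200 μL brought to 600 μL → factor 600/200 = 3
Overall dilution factor = 25 × 25 × 6 × 3 = 11250
Final = 1.00 × 10^7 cells/mL / 11250 = 889 cells/mL

889 cells/mL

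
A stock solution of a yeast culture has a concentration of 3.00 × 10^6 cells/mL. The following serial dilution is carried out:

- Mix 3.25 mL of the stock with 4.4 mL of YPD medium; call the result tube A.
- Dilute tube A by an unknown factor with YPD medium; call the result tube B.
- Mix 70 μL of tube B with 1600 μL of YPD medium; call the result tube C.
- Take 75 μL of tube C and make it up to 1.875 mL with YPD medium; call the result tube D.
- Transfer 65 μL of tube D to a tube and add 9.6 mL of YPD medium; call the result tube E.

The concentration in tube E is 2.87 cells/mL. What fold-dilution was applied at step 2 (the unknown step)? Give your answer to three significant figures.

5.01-fold

Step 1: 3.25 mL + 4.4 mL = 7.65 mL total → factor 7.65/3.25 = 2.3538
Step 2: unknown factor x
Step 3: 70 μL + 1600 μL = 1670 μL total → factor 1670/70 = 23.857
Step 4: 75 μL brought to 1.875 mL → factor 1875/75 = 25
Step 5: 65 μL + 9.6 mL = 9665 μL total → factor 9665/65 = 148.69
Product of known-step factors = 2.0875 × 10^5
Overall factor = 3.00 × 10^6 cells/mL / (2.87 cells/mL) = 1.0453 × 10^6
x = 1.0453 × 10^6 / 2.0875 × 10^5 = 5.01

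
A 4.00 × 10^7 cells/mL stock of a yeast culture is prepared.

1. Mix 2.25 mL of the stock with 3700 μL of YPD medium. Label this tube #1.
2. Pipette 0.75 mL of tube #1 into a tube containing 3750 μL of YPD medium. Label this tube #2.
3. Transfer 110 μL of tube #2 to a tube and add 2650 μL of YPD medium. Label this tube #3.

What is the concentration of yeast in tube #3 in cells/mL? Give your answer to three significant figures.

1.00 × 10^5 cells/mL

Step 1: 2.25 mL + 3700 μL = 5.95 mL total → factor 5.95/2.25 = 2.6444
Step 2: 0.75 mL + 3750 μL = 4.5 mL total → factor 4.5/0.75 = 6
Step 3: 110 μL + 2650 μL = 2760 μL total → factor 2760/110 = 25.091
Overall dilution factor = 2.6444 × 6 × 25.091 = 398.11
Final = 4.00 × 10^7 cells/mL / 398.11 = 1.00 × 10^5 cells/mL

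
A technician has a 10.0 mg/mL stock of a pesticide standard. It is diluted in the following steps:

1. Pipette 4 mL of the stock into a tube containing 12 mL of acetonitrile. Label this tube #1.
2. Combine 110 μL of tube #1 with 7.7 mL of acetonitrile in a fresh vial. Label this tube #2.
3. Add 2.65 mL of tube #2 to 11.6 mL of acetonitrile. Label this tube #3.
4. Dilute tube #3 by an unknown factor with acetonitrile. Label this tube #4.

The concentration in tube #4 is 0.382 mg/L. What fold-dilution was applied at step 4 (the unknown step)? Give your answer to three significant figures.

Step 1: 4 mL + 12 mL = 16 mL total → factor 16/4 = 4
Step 2: 110 μL + 7.7 mL = 7810 μL total → factor 7810/110 = 71
Step 3: 2.65 mL + 11.6 mL = 14.25 mL total → factor 14.25/2.65 = 5.3774
Step 4: unknown factor x
Product of known-step factors = 1527.2
Overall factor = 10.0 mg/mL / (0.382 mg/L) = 26178
x = 26178 / 1527.2 = 17.1

17.1-fold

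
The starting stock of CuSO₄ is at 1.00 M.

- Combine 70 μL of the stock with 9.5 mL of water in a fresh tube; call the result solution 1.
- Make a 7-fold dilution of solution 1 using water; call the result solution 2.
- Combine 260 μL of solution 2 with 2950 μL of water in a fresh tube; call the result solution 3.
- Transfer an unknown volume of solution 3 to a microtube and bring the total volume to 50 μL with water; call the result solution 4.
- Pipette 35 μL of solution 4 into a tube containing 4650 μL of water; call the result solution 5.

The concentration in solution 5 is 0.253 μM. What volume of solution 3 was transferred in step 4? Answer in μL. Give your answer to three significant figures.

Step 1: 70 μL + 9.5 mL = 9570 μL total → factor 9570/70 = 136.71
Step 2: 7-fold → factor 7
Step 3: 260 μL + 2950 μL = 3210 μL total → factor 3210/260 = 12.346
Step 4: v brought to 50 μL → factor = 50 μL/v
Step 5: 35 μL + 4650 μL = 4685 μL total → factor 4685/35 = 133.86
Product of known-step factors = 1.5816 × 10^6
Overall factor = 1.00 M / (0.253 μM) = 3.9526 × 10^6
Step-4 factor = 3.9526 × 10^6 / 1.5816 × 10^6 = 2.4992
v = 50 μL / 2.4992 = 20.0 μL

20.0 μL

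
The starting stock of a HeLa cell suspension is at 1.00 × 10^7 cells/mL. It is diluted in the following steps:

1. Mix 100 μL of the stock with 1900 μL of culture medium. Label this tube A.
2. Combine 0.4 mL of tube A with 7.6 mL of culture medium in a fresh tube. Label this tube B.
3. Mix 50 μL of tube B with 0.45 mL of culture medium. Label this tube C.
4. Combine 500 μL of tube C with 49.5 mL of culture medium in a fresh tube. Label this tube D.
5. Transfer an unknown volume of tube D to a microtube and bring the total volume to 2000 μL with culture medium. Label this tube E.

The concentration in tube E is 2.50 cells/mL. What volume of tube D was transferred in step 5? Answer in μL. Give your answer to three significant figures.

200 μL

Step 1: 100 μL + 1900 μL = 2000 μL total → factor 2000/100 = 20
Step 2: 0.4 mL + 7.6 mL = 8 mL total → factor 8/0.4 = 20
Step 3: 50 μL + 0.45 mL = 500 μL total → factor 500/50 = 10
Step 4: 500 μL + 49.5 mL = 50000 μL total → factor 50000/500 = 100
Step 5: v brought to 2000 μL → factor = 2000 μL/v
Product of known-step factors = 4 × 10^5
Overall factor = 1.00 × 10^7 cells/mL / (2.50 cells/mL) = 4 × 10^6
Step-5 factor = 4 × 10^6 / 4 × 10^5 = 10
v = 2000 μL / 10 = 200 μL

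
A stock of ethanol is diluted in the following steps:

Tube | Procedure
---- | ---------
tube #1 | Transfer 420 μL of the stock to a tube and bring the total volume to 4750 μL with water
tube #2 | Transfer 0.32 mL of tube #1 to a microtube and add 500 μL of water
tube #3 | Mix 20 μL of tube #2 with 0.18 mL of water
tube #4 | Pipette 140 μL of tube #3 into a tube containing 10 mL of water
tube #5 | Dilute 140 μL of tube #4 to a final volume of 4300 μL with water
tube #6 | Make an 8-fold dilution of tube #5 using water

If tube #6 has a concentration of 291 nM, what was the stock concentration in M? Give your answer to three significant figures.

1.50 M

Step 1: 420 μL brought to 4750 μL → factor 4750/420 = 11.31
Step 2: 0.32 mL + 500 μL = 0.82 mL total → factor 0.82/0.32 = 2.5625
Step 3: 20 μL + 0.18 mL = 200 μL total → factor 200/20 = 10
Step 4: 140 μL + 10 mL = 10140 μL total → factor 10140/140 = 72.429
Step 5: 140 μL brought to 4300 μL → factor 4300/140 = 30.714
Step 6: 8-fold → factor 8
Overall dilution factor = 11.31 × 2.5625 × 10 × 72.429 × 30.714 × 8 = 5.1576 × 10^6
Stock = 291 nM × 5.1576 × 10^6 = 1.501 × 10^9 nM = 1.50 M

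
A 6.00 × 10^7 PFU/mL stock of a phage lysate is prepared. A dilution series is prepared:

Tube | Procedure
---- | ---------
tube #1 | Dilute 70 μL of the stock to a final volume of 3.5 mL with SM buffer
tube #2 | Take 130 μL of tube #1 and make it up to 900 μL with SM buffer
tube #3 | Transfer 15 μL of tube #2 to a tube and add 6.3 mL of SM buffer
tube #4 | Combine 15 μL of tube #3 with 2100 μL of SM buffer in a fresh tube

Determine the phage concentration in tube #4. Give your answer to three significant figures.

2.92 PFU/mL

Step 1: 70 μL brought to 3.5 mL → factor 3500/70 = 50
Step 2: 130 μL brought to 900 μL → factor 900/130 = 6.9231
Step 3: 15 μL + 6.3 mL = 6315 μL total → factor 6315/15 = 421
Step 4: 15 μL + 2100 μL = 2115 μL total → factor 2115/15 = 141
Overall dilution factor = 50 × 6.9231 × 421 × 141 = 2.0548 × 10^7
Final = 6.00 × 10^7 PFU/mL / 2.0548 × 10^7 = 2.92 PFU/mL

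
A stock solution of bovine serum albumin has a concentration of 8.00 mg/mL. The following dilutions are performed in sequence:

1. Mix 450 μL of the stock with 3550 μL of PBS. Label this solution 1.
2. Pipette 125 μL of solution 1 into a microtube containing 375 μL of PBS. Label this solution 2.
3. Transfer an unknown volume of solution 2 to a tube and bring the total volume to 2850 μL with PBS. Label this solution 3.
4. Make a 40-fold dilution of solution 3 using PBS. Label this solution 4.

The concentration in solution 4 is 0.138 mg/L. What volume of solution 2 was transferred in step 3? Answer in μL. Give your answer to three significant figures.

Step 1: 450 μL + 3550 μL = 4000 μL total → factor 4000/450 = 8.8889
Step 2: 125 μL + 375 μL = 500 μL total → factor 500/125 = 4
Step 3: v brought to 2850 μL → factor = 2850 μL/v
Step 4: 40-fold → factor 40
Product of known-step factors = 1422.2
Overall factor = 8.00 mg/mL / (0.138 mg/L) = 57971
Step-3 factor = 57971 / 1422.2 = 40.761
v = 2850 μL / 40.761 = 69.9 μL

69.9 μL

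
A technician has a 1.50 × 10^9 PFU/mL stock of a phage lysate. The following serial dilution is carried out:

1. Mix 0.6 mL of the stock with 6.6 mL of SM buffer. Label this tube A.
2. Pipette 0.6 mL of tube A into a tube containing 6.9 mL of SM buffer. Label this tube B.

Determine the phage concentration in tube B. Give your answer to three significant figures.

1.00 × 10^7 PFU/mL

Step 1: 0.6 mL + 6.6 mL = 7.2 mL total → factor 7.2/0.6 = 12
Step 2: 0.6 mL + 6.9 mL = 7.5 mL total → factor 7.5/0.6 = 12.5
Overall dilution factor = 12 × 12.5 = 150
Final = 1.50 × 10^9 PFU/mL / 150 = 1.00 × 10^7 PFU/mL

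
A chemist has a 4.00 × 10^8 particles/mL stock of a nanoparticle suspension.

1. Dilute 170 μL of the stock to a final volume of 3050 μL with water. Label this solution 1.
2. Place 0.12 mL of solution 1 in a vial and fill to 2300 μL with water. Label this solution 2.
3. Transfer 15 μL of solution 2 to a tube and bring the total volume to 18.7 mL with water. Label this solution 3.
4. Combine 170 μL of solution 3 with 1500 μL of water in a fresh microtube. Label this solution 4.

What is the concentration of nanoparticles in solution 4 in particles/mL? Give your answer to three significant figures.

Step 1: 170 μL brought to 3050 μL → factor 3050/170 = 17.941
Step 2: 0.12 mL brought to 2300 μL → factor 2.3/0.12 = 19.167
Step 3: 15 μL brought to 18.7 mL → factor 18700/15 = 1246.7
Step 4: 170 μL + 1500 μL = 1670 μL total → factor 1670/170 = 9.8235
Overall dilution factor = 17.941 × 19.167 × 1246.7 × 9.8235 = 4.2113 × 10^6
Final = 4.00 × 10^8 particles/mL / 4.2113 × 10^6 = 95.0 particles/mL

95.0 particles/mL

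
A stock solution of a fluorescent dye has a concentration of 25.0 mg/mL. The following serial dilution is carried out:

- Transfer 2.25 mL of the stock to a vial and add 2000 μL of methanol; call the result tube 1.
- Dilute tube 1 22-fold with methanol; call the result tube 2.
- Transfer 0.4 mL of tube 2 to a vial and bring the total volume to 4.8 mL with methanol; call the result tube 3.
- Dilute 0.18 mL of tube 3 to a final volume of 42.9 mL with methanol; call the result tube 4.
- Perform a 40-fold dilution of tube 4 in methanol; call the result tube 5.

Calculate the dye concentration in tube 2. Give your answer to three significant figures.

Step 1: 2.25 mL + 2000 μL = 4.25 mL total → factor 4.25/2.25 = 1.8889
Step 2: 22-fold → factor 22
Dilution factor through tube 2 = 1.8889 × 22 = 41.556
[tube 2] = 25.0 mg/mL / 41.556 = 0.602 mg/mL

0.602 mg/mL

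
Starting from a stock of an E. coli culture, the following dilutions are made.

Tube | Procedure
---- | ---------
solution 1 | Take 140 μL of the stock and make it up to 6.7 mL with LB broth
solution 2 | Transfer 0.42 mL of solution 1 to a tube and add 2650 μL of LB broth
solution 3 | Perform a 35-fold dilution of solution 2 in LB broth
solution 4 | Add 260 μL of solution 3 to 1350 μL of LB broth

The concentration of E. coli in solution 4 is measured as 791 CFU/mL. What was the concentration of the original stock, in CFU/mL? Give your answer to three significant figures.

6.00 × 10^7 CFU/mL

Step 1: 140 μL brought to 6.7 mL → factor 6700/140 = 47.857
Step 2: 0.42 mL + 2650 μL = 3.07 mL total → factor 3.07/0.42 = 7.3095
Step 3: 35-fold → factor 35
Step 4: 260 μL + 1350 μL = 1610 μL total → factor 1610/260 = 6.1923
Overall dilution factor = 47.857 × 7.3095 × 35 × 6.1923 = 75815
Stock = 791 CFU/mL × 75815 = 6.00 × 10^7 CFU/mL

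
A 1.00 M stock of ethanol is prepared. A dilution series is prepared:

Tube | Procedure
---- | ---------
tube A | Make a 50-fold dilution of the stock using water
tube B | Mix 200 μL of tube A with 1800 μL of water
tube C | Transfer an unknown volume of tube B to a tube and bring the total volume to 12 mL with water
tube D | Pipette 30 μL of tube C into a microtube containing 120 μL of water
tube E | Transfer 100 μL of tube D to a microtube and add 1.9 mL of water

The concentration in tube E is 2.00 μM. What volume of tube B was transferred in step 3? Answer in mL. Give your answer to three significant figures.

1.20 mL

Step 1: 50-fold → factor 50
Step 2: 200 μL + 1800 μL = 2000 μL total → factor 2000/200 = 10
Step 3: v brought to 12 mL → factor = 12 mL/v
Step 4: 30 μL + 120 μL = 150 μL total → factor 150/30 = 5
Step 5: 100 μL + 1.9 mL = 2000 μL total → factor 2000/100 = 20
Product of known-step factors = 50000
Overall factor = 1.00 M / (2.00 μM) = 5 × 10^5
Step-3 factor = 5 × 10^5 / 50000 = 10
v = 12 mL / 10 = 1.20 mL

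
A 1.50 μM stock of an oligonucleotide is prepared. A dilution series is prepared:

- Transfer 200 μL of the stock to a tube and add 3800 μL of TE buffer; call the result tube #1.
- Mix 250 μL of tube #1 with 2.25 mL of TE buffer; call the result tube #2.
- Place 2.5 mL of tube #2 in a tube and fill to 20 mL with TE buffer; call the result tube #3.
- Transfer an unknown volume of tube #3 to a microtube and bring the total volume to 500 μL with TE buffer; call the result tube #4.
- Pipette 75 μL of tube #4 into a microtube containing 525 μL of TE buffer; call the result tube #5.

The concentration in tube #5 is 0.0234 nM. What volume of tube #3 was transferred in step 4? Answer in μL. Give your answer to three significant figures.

Step 1: 200 μL + 3800 μL = 4000 μL total → factor 4000/200 = 20
Step 2: 250 μL + 2.25 mL = 2500 μL total → factor 2500/250 = 10
Step 3: 2.5 mL brought to 20 mL → factor 20/2.5 = 8
Step 4: v brought to 500 μL → factor = 500 μL/v
Step 5: 75 μL + 525 μL = 600 μL total → factor 600/75 = 8
Product of known-step factors = 12800
Overall factor = 1.50 μM / (0.0234 nM) = 64103
Step-4 factor = 64103 / 12800 = 5.008
v = 500 μL / 5.008 = 99.8 μL

99.8 μL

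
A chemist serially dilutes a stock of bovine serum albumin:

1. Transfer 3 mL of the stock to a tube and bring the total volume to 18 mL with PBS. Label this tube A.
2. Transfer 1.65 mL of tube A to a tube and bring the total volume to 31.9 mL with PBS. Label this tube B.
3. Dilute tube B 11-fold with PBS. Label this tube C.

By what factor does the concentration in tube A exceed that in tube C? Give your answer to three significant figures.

Step 1: 3 mL brought to 18 mL → factor 18/3 = 6
Step 2: 1.65 mL brought to 31.9 mL → factor 31.9/1.65 = 19.333
Step 3: 11-fold → factor 11
Dilution factor to tube A = 6; to tube C = 1276
[tube A]/[tube C] = (factor to tube C)/(factor to tube A) = 1276/6 = 213

213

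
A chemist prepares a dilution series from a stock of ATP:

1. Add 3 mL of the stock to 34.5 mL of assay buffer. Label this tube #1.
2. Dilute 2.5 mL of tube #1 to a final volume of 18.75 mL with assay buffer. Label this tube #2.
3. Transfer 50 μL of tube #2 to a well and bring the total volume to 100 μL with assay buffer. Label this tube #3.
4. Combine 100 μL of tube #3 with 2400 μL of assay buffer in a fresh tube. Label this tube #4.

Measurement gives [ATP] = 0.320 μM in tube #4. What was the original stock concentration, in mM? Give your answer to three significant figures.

1.50 mM

Step 1: 3 mL + 34.5 mL = 37.5 mL total → factor 37.5/3 = 12.5
Step 2: 2.5 mL brought to 18.75 mL → factor 18.75/2.5 = 7.5
Step 3: 50 μL brought to 100 μL → factor 100/50 = 2
Step 4: 100 μL + 2400 μL = 2500 μL total → factor 2500/100 = 25
Overall dilution factor = 12.5 × 7.5 × 2 × 25 = 4687.5
Stock = 0.320 μM × 4687.5 = 1500 μM = 1.50 mM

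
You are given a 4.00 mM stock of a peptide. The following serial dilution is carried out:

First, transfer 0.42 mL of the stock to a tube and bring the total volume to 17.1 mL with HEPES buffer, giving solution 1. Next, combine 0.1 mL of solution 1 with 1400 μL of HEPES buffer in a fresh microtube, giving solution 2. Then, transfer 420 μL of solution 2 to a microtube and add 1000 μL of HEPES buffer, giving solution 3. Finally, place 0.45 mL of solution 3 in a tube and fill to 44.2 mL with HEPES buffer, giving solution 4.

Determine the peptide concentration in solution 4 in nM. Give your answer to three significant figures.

19.7 nM

Step 1: 0.42 mL brought to 17.1 mL → factor 17.1/0.42 = 40.714
Step 2: 0.1 mL + 1400 μL = 1.5 mL total → factor 1.5/0.1 = 15
Step 3: 420 μL + 1000 μL = 1420 μL total → factor 1420/420 = 3.381
Step 4: 0.45 mL brought to 44.2 mL → factor 44.2/0.45 = 98.222
Overall dilution factor = 40.714 × 15 × 3.381 × 98.222 = 2.0281 × 10^5
Final = 4.00 mM / 2.0281 × 10^5 = 1.972 × 10^-5 mM = 19.7 nM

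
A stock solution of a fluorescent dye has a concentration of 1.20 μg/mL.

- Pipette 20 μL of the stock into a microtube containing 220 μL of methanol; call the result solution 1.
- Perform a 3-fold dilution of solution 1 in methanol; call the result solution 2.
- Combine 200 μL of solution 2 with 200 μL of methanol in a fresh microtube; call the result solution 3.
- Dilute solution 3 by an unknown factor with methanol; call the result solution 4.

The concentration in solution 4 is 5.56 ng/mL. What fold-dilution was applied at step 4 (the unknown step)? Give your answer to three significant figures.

3.00-fold

Step 1: 20 μL + 220 μL = 240 μL total → factor 240/20 = 12
Step 2: 3-fold → factor 3
Step 3: 200 μL + 200 μL = 400 μL total → factor 400/200 = 2
Step 4: unknown factor x
Product of known-step factors = 72
Overall factor = 1.20 μg/mL / (5.56 ng/mL) = 215.83
x = 215.83 / 72 = 3.00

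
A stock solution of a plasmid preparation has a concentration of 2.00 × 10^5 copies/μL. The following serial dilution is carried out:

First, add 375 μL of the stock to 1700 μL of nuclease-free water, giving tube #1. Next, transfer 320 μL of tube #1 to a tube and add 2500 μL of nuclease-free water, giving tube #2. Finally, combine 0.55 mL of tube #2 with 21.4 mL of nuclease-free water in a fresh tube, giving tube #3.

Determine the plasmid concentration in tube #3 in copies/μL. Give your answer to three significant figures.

103 copies/μL

Step 1: 375 μL + 1700 μL = 2075 μL total → factor 2075/375 = 5.5333
Step 2: 320 μL + 2500 μL = 2820 μL total → factor 2820/320 = 8.8125
Step 3: 0.55 mL + 21.4 mL = 21.95 mL total → factor 21.95/0.55 = 39.909
Overall dilution factor = 5.5333 × 8.8125 × 39.909 = 1946.1
Final = 2.00 × 10^5 copies/μL / 1946.1 = 103 copies/μL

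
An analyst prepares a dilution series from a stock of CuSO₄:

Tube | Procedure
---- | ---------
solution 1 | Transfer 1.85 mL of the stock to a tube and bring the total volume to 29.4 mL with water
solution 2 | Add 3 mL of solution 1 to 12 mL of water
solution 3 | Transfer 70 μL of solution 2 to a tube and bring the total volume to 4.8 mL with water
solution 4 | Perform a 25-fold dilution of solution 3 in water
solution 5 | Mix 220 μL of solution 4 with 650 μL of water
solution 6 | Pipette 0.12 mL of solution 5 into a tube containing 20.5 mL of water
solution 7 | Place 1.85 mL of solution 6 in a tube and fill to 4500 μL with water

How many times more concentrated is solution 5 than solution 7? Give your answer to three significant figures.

418

Step 1: 1.85 mL brought to 29.4 mL → factor 29.4/1.85 = 15.892
Step 2: 3 mL + 12 mL = 15 mL total → factor 15/3 = 5
Step 3: 70 μL brought to 4.8 mL → factor 4800/70 = 68.571
Step 4: 25-fold → factor 25
Step 5: 220 μL + 650 μL = 870 μL total → factor 870/220 = 3.9545
Step 6: 0.12 mL + 20.5 mL = 20.62 mL total → factor 20.62/0.12 = 171.83
Step 7: 1.85 mL brought to 4500 μL → factor 4.5/1.85 = 2.4324
Dilution factor to solution 5 = 5.3867 × 10^5; to solution 7 = 2.2515 × 10^8
[solution 5]/[solution 7] = (factor to solution 7)/(factor to solution 5) = 2.2515 × 10^8/5.3867 × 10^5 = 418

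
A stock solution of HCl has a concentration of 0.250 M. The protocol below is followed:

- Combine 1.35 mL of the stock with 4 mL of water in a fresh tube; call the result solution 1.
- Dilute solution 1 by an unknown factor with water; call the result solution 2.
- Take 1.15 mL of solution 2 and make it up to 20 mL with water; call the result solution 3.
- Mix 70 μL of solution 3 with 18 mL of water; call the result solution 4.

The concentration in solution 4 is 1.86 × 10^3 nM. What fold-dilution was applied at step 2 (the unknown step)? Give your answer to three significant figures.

Step 1: 1.35 mL + 4 mL = 5.35 mL total → factor 5.35/1.35 = 3.963
Step 2: unknown factor x
Step 3: 1.15 mL brought to 20 mL → factor 20/1.15 = 17.391
Step 4: 70 μL + 18 mL = 18070 μL total → factor 18070/70 = 258.14
Product of known-step factors = 17791
Overall factor = 0.250 M / (1.86 × 10^3 nM) = 1.3441 × 10^5
x = 1.3441 × 10^5 / 17791 = 7.55

7.55-fold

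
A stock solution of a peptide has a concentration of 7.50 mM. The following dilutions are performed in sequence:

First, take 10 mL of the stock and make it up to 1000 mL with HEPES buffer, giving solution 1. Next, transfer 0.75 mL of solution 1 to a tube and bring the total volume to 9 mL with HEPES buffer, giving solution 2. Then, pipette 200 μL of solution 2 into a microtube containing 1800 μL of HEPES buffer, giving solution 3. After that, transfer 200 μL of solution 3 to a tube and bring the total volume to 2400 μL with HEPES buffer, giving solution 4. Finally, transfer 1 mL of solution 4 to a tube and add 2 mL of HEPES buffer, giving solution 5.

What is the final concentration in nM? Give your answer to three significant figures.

Step 1: 10 mL brought to 1000 mL → factor 1000/10 = 100
Step 2: 0.75 mL brought to 9 mL → factor 9/0.75 = 12
Step 3: 200 μL + 1800 μL = 2000 μL total → factor 2000/200 = 10
Step 4: 200 μL brought to 2400 μL → factor 2400/200 = 12
Step 5: 1 mL + 2 mL = 3 mL total → factor 3/1 = 3
Overall dilution factor = 100 × 12 × 10 × 12 × 3 = 4.32 × 10^5
Final = 7.50 mM / 4.32 × 10^5 = 1.736 × 10^-5 mM = 17.4 nM

17.4 nM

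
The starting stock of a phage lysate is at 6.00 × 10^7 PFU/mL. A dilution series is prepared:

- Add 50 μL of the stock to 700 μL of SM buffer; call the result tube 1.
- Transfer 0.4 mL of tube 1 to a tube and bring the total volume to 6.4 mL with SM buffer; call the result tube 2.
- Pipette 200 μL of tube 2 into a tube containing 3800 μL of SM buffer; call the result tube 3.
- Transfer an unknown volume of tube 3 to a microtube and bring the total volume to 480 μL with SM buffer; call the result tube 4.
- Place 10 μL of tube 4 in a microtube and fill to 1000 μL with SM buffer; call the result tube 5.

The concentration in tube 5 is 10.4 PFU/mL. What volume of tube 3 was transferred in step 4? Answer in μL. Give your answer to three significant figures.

39.9 μL

Step 1: 50 μL + 700 μL = 750 μL total → factor 750/50 = 15
Step 2: 0.4 mL brought to 6.4 mL → factor 6.4/0.4 = 16
Step 3: 200 μL + 3800 μL = 4000 μL total → factor 4000/200 = 20
Step 4: v brought to 480 μL → factor = 480 μL/v
Step 5: 10 μL brought to 1000 μL → factor 1000/10 = 100
Product of known-step factors = 4.8 × 10^5
Overall factor = 6.00 × 10^7 PFU/mL / (10.4 PFU/mL) = 5.7692 × 10^6
Step-4 factor = 5.7692 × 10^6 / 4.8 × 10^5 = 12.019
v = 480 μL / 12.019 = 39.9 μL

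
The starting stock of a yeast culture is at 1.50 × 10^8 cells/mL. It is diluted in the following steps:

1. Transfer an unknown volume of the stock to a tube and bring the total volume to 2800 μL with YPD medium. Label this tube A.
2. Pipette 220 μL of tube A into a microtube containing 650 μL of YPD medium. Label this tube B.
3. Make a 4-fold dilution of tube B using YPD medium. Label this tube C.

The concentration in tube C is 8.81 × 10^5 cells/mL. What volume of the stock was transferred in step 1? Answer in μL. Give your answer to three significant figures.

Step 1: v brought to 2800 μL → factor = 2800 μL/v
Step 2: 220 μL + 650 μL = 870 μL total → factor 870/220 = 3.9545
Step 3: 4-fold → factor 4
Product of known-step factors = 15.818
Overall factor = 1.50 × 10^8 cells/mL / (8.81 × 10^5 cells/mL) = 170.26
Step-1 factor = 170.26 / 15.818 = 10.764
v = 2800 μL / 10.764 = 260 μL

260 μL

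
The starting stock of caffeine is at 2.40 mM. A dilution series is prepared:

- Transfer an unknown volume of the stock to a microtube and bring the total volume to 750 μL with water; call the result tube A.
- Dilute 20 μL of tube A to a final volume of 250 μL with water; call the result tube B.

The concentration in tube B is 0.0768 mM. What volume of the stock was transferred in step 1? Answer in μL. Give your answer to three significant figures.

300 μL

Step 1: v brought to 750 μL → factor = 750 μL/v
Step 2: 20 μL brought to 250 μL → factor 250/20 = 12.5
Product of known-step factors = 12.5
Overall factor = 2.40 mM / (0.0768 mM) = 31.25
Step-1 factor = 31.25 / 12.5 = 2.5
v = 750 μL / 2.5 = 300 μL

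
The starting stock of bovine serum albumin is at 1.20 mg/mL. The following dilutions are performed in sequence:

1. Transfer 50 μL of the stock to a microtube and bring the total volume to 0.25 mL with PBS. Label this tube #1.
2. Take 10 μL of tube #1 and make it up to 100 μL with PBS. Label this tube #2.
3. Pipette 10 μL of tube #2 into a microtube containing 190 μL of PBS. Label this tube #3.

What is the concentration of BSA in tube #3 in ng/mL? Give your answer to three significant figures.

Step 1: 50 μL brought to 0.25 mL → factor 250/50 = 5
Step 2: 10 μL brought to 100 μL → factor 100/10 = 10
Step 3: 10 μL + 190 μL = 200 μL total → factor 200/10 = 20
Overall dilution factor = 5 × 10 × 20 = 1000
Final = 1.20 mg/mL / 1000 = 0.001200 mg/mL = 1.20 × 10^3 ng/mL

1.20 × 10^3 ng/mL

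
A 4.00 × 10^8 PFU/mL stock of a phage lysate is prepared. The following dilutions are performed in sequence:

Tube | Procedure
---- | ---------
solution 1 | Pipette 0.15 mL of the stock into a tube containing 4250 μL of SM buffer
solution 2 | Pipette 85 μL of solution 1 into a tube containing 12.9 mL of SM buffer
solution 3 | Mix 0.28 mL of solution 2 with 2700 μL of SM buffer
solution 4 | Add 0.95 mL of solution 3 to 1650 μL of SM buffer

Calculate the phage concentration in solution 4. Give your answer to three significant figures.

3.06 × 10^3 PFU/mL

Step 1: 0.15 mL + 4250 μL = 4.4 mL total → factor 4.4/0.15 = 29.333
Step 2: 85 μL + 12.9 mL = 12985 μL total → factor 12985/85 = 152.76
Step 3: 0.28 mL + 2700 μL = 2.98 mL total → factor 2.98/0.28 = 10.643
Step 4: 0.95 mL + 1650 μL = 2.6 mL total → factor 2.6/0.95 = 2.7368
Dilution factor through solution 4 = 29.333 × 152.76 × 10.643 × 2.7368 = 1.3052 × 10^5
[solution 4] = 4.00 × 10^8 PFU/mL / 1.3052 × 10^5 = 3.06 × 10^3 PFU/mL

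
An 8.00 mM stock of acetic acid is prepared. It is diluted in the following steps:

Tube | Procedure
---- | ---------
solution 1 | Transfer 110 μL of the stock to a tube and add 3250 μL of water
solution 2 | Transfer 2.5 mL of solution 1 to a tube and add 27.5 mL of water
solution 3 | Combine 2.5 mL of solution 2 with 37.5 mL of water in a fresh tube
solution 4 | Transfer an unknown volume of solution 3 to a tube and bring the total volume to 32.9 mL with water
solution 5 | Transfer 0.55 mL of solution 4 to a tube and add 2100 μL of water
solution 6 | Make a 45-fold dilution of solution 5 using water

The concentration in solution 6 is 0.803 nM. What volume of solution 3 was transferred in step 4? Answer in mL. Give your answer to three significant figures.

4.20 mL

Step 1: 110 μL + 3250 μL = 3360 μL total → factor 3360/110 = 30.545
Step 2: 2.5 mL + 27.5 mL = 30 mL total → factor 30/2.5 = 12
Step 3: 2.5 mL + 37.5 mL = 40 mL total → factor 40/2.5 = 16
Step 4: v brought to 32.9 mL → factor = 32.9 mL/v
Step 5: 0.55 mL + 2100 μL = 2.65 mL total → factor 2.65/0.55 = 4.8182
Step 6: 45-fold → factor 45
Product of known-step factors = 1.2716 × 10^6
Overall factor = 8.00 mM / (0.803 nM) = 9.9626 × 10^6
Step-4 factor = 9.9626 × 10^6 / 1.2716 × 10^6 = 7.8349
v = 32.9 mL / 7.8349 = 4.20 mL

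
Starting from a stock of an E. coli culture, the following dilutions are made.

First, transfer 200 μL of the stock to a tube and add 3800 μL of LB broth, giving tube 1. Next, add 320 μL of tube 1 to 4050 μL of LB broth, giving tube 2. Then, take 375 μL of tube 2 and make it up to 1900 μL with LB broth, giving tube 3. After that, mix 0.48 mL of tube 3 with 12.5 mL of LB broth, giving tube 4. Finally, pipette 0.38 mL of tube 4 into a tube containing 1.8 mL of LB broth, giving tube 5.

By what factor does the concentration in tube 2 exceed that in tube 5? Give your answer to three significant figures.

786

Step 1: 200 μL + 3800 μL = 4000 μL total → factor 4000/200 = 20
Step 2: 320 μL + 4050 μL = 4370 μL total → factor 4370/320 = 13.656
Step 3: 375 μL brought to 1900 μL → factor 1900/375 = 5.0667
Step 4: 0.48 mL + 12.5 mL = 12.98 mL total → factor 12.98/0.48 = 27.042
Step 5: 0.38 mL + 1.8 mL = 2.18 mL total → factor 2.18/0.38 = 5.7368
Dilution factor to tube 2 = 273.12; to tube 5 = 2.1468 × 10^5
[tube 2]/[tube 5] = (factor to tube 5)/(factor to tube 2) = 2.1468 × 10^5/273.12 = 786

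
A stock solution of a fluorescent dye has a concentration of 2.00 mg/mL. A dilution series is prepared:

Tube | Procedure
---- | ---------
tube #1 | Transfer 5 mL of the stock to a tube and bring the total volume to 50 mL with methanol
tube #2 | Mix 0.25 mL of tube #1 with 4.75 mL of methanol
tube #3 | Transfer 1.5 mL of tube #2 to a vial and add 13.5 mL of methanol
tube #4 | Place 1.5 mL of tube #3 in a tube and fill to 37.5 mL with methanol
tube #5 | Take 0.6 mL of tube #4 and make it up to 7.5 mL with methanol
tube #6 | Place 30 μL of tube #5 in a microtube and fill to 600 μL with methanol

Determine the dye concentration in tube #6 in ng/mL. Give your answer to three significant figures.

0.160 ng/mL

Step 1: 5 mL brought to 50 mL → factor 50/5 = 10
Step 2: 0.25 mL + 4.75 mL = 5 mL total → factor 5/0.25 = 20
Step 3: 1.5 mL + 13.5 mL = 15 mL total → factor 15/1.5 = 10
Step 4: 1.5 mL brought to 37.5 mL → factor 37.5/1.5 = 25
Step 5: 0.6 mL brought to 7.5 mL → factor 7.5/0.6 = 12.5
Step 6: 30 μL brought to 600 μL → factor 600/30 = 20
Overall dilution factor = 10 × 20 × 10 × 25 × 12.5 × 20 = 1.25 × 10^7
Final = 2.00 mg/mL / 1.25 × 10^7 = 1.600 × 10^-7 mg/mL = 0.160 ng/mL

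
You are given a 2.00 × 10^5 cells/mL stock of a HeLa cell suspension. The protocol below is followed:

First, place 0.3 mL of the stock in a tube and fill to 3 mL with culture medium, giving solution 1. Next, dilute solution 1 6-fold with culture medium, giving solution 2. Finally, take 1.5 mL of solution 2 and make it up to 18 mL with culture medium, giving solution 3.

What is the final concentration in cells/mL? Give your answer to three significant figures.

278 cells/mL

Step 1: 0.3 mL brought to 3 mL → factor 3/0.3 = 10
Step 2: 6-fold → factor 6
Step 3: 1.5 mL brought to 18 mL → factor 18/1.5 = 12
Overall dilution factor = 10 × 6 × 12 = 720
Final = 2.00 × 10^5 cells/mL / 720 = 278 cells/mL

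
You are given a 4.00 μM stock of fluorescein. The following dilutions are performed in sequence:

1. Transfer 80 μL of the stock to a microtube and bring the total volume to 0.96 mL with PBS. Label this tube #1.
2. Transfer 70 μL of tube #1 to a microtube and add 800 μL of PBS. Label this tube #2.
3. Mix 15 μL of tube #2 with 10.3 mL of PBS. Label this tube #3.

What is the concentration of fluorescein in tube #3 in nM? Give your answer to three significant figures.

0.0390 nM

Step 1: 80 μL brought to 0.96 mL → factor 960/80 = 12
Step 2: 70 μL + 800 μL = 870 μL total → factor 870/70 = 12.429
Step 3: 15 μL + 10.3 mL = 10315 μL total → factor 10315/15 = 687.67
Dilution factor through tube #3 = 12 × 12.429 × 687.67 = 1.0256 × 10^5
[tube #3] = 4.00 μM / 1.0256 × 10^5 = 3.900 × 10^-5 μM = 0.0390 nM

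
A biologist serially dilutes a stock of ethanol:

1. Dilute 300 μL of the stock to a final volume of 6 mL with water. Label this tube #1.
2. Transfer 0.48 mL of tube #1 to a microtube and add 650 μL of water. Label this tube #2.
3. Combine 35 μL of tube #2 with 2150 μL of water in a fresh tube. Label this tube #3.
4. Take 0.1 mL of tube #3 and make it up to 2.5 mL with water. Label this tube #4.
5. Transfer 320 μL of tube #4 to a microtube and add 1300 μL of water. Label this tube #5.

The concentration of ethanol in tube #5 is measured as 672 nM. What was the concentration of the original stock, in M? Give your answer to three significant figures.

0.250 M

Step 1: 300 μL brought to 6 mL → factor 6000/300 = 20
Step 2: 0.48 mL + 650 μL = 1.13 mL total → factor 1.13/0.48 = 2.3542
Step 3: 35 μL + 2150 μL = 2185 μL total → factor 2185/35 = 62.429
Step 4: 0.1 mL brought to 2.5 mL → factor 2.5/0.1 = 25
Step 5: 320 μL + 1300 μL = 1620 μL total → factor 1620/320 = 5.0625
Overall dilution factor = 20 × 2.3542 × 62.429 × 25 × 5.0625 = 3.7201 × 10^5
Stock = 672 nM × 3.7201 × 10^5 = 2.500 × 10^8 nM = 0.250 M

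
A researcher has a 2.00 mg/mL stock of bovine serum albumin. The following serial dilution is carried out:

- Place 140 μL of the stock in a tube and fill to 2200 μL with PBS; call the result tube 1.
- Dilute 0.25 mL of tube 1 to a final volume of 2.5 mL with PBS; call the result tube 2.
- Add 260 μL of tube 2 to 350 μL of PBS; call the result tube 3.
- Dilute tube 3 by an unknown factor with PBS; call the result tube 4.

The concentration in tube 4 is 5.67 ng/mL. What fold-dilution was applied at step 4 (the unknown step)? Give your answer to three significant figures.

Step 1: 140 μL brought to 2200 μL → factor 2200/140 = 15.714
Step 2: 0.25 mL brought to 2.5 mL → factor 2.5/0.25 = 10
Step 3: 260 μL + 350 μL = 610 μL total → factor 610/260 = 2.3462
Step 4: unknown factor x
Product of known-step factors = 368.68
Overall factor = 2.00 mg/mL / (5.67 ng/mL) = 3.5273 × 10^5
x = 3.5273 × 10^5 / 368.68 = 957

957-fold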